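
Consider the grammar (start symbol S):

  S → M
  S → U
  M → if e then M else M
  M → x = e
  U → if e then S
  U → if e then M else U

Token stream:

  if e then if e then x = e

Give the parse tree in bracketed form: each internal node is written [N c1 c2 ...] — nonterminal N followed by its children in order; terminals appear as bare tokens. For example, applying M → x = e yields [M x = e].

S
U
if e then S
if e then U
if e then if e then S
if e then if e then M
if e then if e then x = e

[S [U if e then [S [U if e then [S [M x = e]]]]]]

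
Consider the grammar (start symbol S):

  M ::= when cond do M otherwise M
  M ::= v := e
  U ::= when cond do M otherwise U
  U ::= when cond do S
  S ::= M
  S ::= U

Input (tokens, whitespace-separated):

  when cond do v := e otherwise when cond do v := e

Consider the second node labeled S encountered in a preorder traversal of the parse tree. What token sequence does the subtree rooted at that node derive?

[S [U when cond do [M v := e] otherwise [U when cond do [S [M v := e]]]]]

v := e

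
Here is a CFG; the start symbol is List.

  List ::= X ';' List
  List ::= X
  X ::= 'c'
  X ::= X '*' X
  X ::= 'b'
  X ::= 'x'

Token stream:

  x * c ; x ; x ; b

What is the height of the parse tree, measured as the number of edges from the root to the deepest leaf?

[List [X [X x] * [X c]] ; [List [X x] ; [List [X x] ; [List [X b]]]]]

5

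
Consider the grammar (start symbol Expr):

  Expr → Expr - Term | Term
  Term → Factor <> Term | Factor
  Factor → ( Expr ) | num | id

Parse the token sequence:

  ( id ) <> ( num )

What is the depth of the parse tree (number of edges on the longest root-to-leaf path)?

[Expr [Term [Factor ( [Expr [Term [Factor id]]] )] <> [Term [Factor ( [Expr [Term [Factor num]]] )]]]]

7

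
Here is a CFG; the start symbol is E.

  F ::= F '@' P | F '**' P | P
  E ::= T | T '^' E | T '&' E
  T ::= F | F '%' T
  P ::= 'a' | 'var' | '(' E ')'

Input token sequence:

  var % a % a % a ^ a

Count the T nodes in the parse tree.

[E [T [F [P var]] % [T [F [P a]] % [T [F [P a]] % [T [F [P a]]]]]] ^ [E [T [F [P a]]]]]

5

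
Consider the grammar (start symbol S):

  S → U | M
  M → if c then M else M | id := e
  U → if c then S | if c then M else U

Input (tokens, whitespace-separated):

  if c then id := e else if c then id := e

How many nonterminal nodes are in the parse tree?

6

[S [U if c then [M id := e] else [U if c then [S [M id := e]]]]]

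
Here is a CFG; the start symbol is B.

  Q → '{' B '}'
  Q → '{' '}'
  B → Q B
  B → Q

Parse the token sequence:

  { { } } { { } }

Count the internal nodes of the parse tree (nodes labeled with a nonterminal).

[B [Q { [B [Q { }]] }] [B [Q { [B [Q { }]] }]]]

8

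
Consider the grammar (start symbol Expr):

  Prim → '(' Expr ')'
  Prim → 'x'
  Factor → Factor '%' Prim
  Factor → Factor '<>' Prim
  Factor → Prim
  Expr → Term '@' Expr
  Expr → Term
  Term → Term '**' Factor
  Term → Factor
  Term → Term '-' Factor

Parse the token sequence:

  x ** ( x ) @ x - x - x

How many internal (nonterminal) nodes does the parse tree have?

21

[Expr [Term [Term [Factor [Prim x]]] ** [Factor [Prim ( [Expr [Term [Factor [Prim x]]]] )]]] @ [Expr [Term [Term [Term [Factor [Prim x]]] - [Factor [Prim x]]] - [Factor [Prim x]]]]]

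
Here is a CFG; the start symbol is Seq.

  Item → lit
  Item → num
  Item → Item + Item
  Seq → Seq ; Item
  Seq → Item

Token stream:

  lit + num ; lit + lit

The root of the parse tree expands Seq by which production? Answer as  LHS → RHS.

[Seq [Seq [Item [Item lit] + [Item num]]] ; [Item [Item lit] + [Item lit]]]

Seq → Seq ; Item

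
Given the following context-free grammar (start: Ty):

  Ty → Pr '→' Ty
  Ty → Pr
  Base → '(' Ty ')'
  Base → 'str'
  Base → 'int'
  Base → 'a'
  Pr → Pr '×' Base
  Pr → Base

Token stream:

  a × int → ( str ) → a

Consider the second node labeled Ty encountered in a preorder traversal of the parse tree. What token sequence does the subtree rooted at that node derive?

[Ty [Pr [Pr [Base a]] × [Base int]] → [Ty [Pr [Base ( [Ty [Pr [Base str]]] )]] → [Ty [Pr [Base a]]]]]

( str ) → a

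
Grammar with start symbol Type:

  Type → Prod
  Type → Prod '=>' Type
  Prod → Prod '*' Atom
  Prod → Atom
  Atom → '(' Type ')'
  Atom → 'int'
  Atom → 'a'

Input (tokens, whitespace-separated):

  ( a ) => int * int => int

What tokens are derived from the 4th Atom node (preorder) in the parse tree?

[Type [Prod [Atom ( [Type [Prod [Atom a]]] )]] => [Type [Prod [Prod [Atom int]] * [Atom int]] => [Type [Prod [Atom int]]]]]

int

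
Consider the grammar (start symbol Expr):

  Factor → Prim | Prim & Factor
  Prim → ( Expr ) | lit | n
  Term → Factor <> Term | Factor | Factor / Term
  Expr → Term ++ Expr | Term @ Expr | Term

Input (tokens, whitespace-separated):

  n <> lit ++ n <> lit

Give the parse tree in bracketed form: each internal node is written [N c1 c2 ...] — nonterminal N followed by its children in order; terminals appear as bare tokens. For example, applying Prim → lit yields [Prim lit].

Expr
Term ++ Expr
Factor <> Term ++ Expr
Prim <> Term ++ Expr
n <> Term ++ Expr
n <> Factor ++ Expr
n <> Prim ++ Expr
n <> lit ++ Expr
n <> lit ++ Term
n <> lit ++ Factor <> Term
n <> lit ++ Prim <> Term
n <> lit ++ n <> Term
n <> lit ++ n <> Factor
n <> lit ++ n <> Prim
n <> lit ++ n <> lit

[Expr [Term [Factor [Prim n]] <> [Term [Factor [Prim lit]]]] ++ [Expr [Term [Factor [Prim n]] <> [Term [Factor [Prim lit]]]]]]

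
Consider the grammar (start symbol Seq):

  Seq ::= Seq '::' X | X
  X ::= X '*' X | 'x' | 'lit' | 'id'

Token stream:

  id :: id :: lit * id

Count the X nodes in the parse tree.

[Seq [Seq [Seq [X id]] :: [X id]] :: [X [X lit] * [X id]]]

5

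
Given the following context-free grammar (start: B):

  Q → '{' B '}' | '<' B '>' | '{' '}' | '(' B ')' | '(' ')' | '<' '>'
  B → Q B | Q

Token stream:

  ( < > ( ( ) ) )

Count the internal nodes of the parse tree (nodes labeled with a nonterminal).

[B [Q ( [B [Q < >] [B [Q ( [B [Q ( )]] )]]] )]]

8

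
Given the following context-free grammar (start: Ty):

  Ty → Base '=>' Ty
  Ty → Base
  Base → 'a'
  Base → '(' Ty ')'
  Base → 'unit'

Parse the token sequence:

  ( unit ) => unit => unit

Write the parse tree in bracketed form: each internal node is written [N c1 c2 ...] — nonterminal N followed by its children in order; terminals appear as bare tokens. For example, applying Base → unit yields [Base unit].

Ty
Base => Ty
( Ty ) => Ty
( Base ) => Ty
( unit ) => Ty
( unit ) => Base => Ty
( unit ) => unit => Ty
( unit ) => unit => Base
( unit ) => unit => unit

[Ty [Base ( [Ty [Base unit]] )] => [Ty [Base unit] => [Ty [Base unit]]]]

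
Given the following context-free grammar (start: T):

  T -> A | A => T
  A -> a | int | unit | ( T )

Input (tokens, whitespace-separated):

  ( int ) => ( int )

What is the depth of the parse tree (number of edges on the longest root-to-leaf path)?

[T [A ( [T [A int]] )] => [T [A ( [T [A int]] )]]]

5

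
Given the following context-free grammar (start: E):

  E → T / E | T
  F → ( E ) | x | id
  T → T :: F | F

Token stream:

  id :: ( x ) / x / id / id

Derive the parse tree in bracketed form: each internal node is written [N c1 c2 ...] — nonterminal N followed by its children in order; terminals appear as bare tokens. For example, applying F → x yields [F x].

E
T / E
T :: F / E
F :: F / E
id :: F / E
id :: ( E ) / E
id :: ( T ) / E
id :: ( F ) / E
id :: ( x ) / E
id :: ( x ) / T / E
id :: ( x ) / F / E
id :: ( x ) / x / E
id :: ( x ) / x / T / E
id :: ( x ) / x / F / E
id :: ( x ) / x / id / E
id :: ( x ) / x / id / T
id :: ( x ) / x / id / F
id :: ( x ) / x / id / id

[E [T [T [F id]] :: [F ( [E [T [F x]]] )]] / [E [T [F x]] / [E [T [F id]] / [E [T [F id]]]]]]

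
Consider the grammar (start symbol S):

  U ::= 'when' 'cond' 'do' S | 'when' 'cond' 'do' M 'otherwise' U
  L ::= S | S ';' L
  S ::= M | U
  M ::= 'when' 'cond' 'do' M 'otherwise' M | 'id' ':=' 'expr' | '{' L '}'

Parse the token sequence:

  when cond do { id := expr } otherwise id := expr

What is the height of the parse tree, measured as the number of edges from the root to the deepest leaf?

6

[S [M when cond do [M { [L [S [M id := expr]]] }] otherwise [M id := expr]]]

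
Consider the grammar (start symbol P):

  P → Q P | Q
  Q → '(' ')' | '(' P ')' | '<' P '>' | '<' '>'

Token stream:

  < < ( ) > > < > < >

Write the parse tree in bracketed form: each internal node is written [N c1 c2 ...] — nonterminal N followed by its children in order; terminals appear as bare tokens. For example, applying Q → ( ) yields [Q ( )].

[P [Q < [P [Q < [P [Q ( )]] >]] >] [P [Q < >] [P [Q < >]]]]

P
Q P
< P > P
< Q > P
< < P > > P
< < Q > > P
< < ( ) > > P
< < ( ) > > Q P
< < ( ) > > < > P
< < ( ) > > < > Q
< < ( ) > > < > < >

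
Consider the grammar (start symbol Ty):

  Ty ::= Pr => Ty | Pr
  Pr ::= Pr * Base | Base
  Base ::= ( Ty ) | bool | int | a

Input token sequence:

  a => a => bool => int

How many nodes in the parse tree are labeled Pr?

4

[Ty [Pr [Base a]] => [Ty [Pr [Base a]] => [Ty [Pr [Base bool]] => [Ty [Pr [Base int]]]]]]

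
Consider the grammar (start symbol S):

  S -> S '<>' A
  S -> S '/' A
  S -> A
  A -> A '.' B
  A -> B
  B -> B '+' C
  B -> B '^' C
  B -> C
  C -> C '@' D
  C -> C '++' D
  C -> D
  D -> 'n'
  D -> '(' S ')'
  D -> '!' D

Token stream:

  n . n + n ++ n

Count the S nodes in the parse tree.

[S [A [A [B [C [D n]]]] . [B [B [C [D n]]] + [C [C [D n]] ++ [D n]]]]]

1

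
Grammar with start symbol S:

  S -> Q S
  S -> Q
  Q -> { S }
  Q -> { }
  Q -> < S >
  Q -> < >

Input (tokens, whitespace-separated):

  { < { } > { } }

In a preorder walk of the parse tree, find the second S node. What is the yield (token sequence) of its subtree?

[S [Q { [S [Q < [S [Q { }]] >] [S [Q { }]]] }]]

< { } > { }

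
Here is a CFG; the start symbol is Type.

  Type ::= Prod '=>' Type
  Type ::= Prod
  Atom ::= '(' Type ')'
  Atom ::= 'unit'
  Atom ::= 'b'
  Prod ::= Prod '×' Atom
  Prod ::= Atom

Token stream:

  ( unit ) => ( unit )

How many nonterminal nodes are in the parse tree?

12

[Type [Prod [Atom ( [Type [Prod [Atom unit]]] )]] => [Type [Prod [Atom ( [Type [Prod [Atom unit]]] )]]]]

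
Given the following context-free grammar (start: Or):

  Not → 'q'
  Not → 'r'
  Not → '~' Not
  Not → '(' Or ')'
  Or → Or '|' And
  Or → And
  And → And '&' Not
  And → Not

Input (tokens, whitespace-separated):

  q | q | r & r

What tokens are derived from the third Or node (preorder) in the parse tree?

[Or [Or [Or [And [Not q]]] | [And [Not q]]] | [And [And [Not r]] & [Not r]]]

q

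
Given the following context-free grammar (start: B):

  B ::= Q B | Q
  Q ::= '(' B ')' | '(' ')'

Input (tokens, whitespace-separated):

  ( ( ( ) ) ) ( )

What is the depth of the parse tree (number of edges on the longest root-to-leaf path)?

[B [Q ( [B [Q ( [B [Q ( )]] )]] )] [B [Q ( )]]]

6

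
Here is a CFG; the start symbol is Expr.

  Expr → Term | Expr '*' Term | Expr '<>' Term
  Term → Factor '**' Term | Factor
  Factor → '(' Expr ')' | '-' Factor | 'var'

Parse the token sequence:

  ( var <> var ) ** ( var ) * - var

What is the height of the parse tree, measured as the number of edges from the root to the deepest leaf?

8

[Expr [Expr [Term [Factor ( [Expr [Expr [Term [Factor var]]] <> [Term [Factor var]]] )] ** [Term [Factor ( [Expr [Term [Factor var]]] )]]]] * [Term [Factor - [Factor var]]]]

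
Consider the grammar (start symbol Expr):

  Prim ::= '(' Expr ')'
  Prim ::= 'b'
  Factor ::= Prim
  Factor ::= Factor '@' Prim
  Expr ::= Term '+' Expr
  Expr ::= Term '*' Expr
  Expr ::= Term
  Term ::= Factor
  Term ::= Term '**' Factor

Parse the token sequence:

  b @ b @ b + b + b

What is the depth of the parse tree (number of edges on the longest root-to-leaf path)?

[Expr [Term [Factor [Factor [Factor [Prim b]] @ [Prim b]] @ [Prim b]]] + [Expr [Term [Factor [Prim b]]] + [Expr [Term [Factor [Prim b]]]]]]

6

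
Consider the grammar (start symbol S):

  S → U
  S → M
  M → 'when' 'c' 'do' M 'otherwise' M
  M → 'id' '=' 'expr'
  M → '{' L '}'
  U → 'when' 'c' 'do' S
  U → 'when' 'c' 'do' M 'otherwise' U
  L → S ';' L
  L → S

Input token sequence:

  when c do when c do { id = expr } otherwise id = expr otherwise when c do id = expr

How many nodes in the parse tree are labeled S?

3

[S [U when c do [M when c do [M { [L [S [M id = expr]]] }] otherwise [M id = expr]] otherwise [U when c do [S [M id = expr]]]]]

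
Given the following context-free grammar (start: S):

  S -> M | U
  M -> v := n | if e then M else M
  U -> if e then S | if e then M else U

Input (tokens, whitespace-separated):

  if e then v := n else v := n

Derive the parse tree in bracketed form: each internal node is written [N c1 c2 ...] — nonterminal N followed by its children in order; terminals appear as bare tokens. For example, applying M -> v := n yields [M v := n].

[S [M if e then [M v := n] else [M v := n]]]

S
M
if e then M else M
if e then v := n else M
if e then v := n else v := n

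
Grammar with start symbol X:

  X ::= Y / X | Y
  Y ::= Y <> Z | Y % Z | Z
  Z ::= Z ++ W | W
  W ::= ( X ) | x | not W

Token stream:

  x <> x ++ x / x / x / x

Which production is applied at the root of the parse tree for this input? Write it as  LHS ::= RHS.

[X [Y [Y [Z [W x]]] <> [Z [Z [W x]] ++ [W x]]] / [X [Y [Z [W x]]] / [X [Y [Z [W x]]] / [X [Y [Z [W x]]]]]]]

X ::= Y / X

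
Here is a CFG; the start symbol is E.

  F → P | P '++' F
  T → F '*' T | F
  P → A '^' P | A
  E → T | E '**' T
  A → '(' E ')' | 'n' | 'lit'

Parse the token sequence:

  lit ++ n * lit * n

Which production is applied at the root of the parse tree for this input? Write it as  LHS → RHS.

E → T

[E [T [F [P [A lit]] ++ [F [P [A n]]]] * [T [F [P [A lit]]] * [T [F [P [A n]]]]]]]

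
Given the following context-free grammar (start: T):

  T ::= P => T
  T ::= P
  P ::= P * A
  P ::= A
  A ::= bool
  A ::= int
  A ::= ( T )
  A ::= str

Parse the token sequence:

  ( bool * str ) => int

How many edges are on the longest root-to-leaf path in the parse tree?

[T [P [A ( [T [P [P [A bool]] * [A str]]] )]] => [T [P [A int]]]]

7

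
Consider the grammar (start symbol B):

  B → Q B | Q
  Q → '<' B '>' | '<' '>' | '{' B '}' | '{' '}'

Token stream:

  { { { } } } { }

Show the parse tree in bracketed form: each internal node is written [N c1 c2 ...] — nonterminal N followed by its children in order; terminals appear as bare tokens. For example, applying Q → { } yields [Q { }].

[B [Q { [B [Q { [B [Q { }]] }]] }] [B [Q { }]]]

B
Q B
{ B } B
{ Q } B
{ { B } } B
{ { Q } } B
{ { { } } } B
{ { { } } } Q
{ { { } } } { }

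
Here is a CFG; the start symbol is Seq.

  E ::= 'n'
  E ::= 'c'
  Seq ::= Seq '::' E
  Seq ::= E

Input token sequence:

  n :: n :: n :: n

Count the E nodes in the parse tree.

[Seq [Seq [Seq [Seq [E n]] :: [E n]] :: [E n]] :: [E n]]

4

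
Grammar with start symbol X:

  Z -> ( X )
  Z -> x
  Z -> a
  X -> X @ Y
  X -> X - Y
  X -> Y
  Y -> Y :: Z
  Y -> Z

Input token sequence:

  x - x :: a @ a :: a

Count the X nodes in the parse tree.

[X [X [X [Y [Z x]]] - [Y [Y [Z x]] :: [Z a]]] @ [Y [Y [Z a]] :: [Z a]]]

3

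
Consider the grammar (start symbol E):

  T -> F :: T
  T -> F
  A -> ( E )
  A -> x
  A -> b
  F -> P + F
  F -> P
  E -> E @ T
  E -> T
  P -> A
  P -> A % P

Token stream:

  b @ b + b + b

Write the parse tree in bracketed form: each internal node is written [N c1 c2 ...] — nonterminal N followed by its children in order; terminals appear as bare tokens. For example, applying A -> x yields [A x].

E
E @ T
T @ T
F @ T
P @ T
A @ T
b @ T
b @ F
b @ P + F
b @ A + F
b @ b + F
b @ b + P + F
b @ b + A + F
b @ b + b + F
b @ b + b + P
b @ b + b + A
b @ b + b + b

[E [E [T [F [P [A b]]]]] @ [T [F [P [A b]] + [F [P [A b]] + [F [P [A b]]]]]]]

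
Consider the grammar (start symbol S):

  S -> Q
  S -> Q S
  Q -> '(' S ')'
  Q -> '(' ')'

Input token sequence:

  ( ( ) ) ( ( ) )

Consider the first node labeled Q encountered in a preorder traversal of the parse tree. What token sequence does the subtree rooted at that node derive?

[S [Q ( [S [Q ( )]] )] [S [Q ( [S [Q ( )]] )]]]

( ( ) )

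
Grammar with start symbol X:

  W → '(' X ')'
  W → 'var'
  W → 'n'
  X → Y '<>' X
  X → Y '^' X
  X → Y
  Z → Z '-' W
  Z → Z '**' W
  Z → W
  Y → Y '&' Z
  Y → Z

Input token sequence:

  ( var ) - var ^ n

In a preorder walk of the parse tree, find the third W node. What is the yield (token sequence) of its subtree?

var

[X [Y [Z [Z [W ( [X [Y [Z [W var]]]] )]] - [W var]]] ^ [X [Y [Z [W n]]]]]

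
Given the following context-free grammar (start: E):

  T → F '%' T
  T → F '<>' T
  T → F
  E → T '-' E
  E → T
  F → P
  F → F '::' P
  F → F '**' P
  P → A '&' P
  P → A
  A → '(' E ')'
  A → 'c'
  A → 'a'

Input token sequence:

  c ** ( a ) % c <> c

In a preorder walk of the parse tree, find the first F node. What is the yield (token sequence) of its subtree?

[E [T [F [F [P [A c]]] ** [P [A ( [E [T [F [P [A a]]]]] )]]] % [T [F [P [A c]]] <> [T [F [P [A c]]]]]]]

c ** ( a )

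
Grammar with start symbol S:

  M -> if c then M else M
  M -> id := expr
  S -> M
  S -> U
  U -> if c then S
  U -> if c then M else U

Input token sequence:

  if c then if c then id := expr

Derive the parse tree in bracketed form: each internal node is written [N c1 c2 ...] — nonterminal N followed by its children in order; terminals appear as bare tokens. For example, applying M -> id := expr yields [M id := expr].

[S [U if c then [S [U if c then [S [M id := expr]]]]]]

S
U
if c then S
if c then U
if c then if c then S
if c then if c then M
if c then if c then id := expr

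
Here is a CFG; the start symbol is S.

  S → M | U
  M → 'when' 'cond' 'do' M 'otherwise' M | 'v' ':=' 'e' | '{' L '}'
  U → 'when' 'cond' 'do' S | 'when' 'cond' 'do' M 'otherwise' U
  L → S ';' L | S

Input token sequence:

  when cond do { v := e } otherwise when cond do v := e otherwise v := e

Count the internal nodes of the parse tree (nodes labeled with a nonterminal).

[S [M when cond do [M { [L [S [M v := e]]] }] otherwise [M when cond do [M v := e] otherwise [M v := e]]]]

9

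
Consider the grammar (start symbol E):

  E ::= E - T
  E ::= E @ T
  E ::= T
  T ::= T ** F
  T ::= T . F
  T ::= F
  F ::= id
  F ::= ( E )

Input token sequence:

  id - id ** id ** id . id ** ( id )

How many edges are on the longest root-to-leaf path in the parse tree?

[E [E [T [F id]]] - [T [T [T [T [T [F id]] ** [F id]] ** [F id]] . [F id]] ** [F ( [E [T [F id]]] )]]]

7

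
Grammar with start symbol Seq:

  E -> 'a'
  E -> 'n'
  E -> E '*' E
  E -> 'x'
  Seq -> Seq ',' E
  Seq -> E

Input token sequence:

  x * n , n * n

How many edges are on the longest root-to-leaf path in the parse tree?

4

[Seq [Seq [E [E x] * [E n]]] , [E [E n] * [E n]]]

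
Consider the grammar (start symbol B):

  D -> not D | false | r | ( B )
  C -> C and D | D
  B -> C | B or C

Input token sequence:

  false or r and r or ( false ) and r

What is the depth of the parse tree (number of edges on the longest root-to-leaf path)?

7

[B [B [B [C [D false]]] or [C [C [D r]] and [D r]]] or [C [C [D ( [B [C [D false]]] )]] and [D r]]]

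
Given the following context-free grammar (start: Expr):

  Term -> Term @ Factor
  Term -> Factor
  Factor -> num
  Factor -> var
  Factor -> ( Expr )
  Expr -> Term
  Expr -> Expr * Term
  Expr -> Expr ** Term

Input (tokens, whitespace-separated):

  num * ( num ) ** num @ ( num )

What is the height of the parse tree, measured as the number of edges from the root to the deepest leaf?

7

[Expr [Expr [Expr [Term [Factor num]]] * [Term [Factor ( [Expr [Term [Factor num]]] )]]] ** [Term [Term [Factor num]] @ [Factor ( [Expr [Term [Factor num]]] )]]]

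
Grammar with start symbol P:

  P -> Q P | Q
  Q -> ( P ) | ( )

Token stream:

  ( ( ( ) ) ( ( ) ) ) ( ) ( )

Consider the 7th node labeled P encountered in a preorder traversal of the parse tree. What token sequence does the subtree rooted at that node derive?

[P [Q ( [P [Q ( [P [Q ( )]] )] [P [Q ( [P [Q ( )]] )]]] )] [P [Q ( )] [P [Q ( )]]]]

( )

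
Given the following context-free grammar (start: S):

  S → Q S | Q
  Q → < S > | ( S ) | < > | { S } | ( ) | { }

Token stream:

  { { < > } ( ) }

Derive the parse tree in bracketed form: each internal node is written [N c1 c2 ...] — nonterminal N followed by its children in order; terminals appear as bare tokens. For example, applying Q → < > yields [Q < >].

[S [Q { [S [Q { [S [Q < >]] }] [S [Q ( )]]] }]]

S
Q
{ S }
{ Q S }
{ { S } S }
{ { Q } S }
{ { < > } S }
{ { < > } Q }
{ { < > } ( ) }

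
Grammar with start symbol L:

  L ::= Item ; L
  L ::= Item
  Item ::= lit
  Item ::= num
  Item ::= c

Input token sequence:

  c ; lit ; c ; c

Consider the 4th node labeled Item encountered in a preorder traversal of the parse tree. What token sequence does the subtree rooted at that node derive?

[L [Item c] ; [L [Item lit] ; [L [Item c] ; [L [Item c]]]]]

c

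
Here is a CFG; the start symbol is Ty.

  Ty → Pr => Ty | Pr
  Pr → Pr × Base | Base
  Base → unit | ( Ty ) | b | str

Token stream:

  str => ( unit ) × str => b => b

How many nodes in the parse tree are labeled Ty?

5

[Ty [Pr [Base str]] => [Ty [Pr [Pr [Base ( [Ty [Pr [Base unit]]] )]] × [Base str]] => [Ty [Pr [Base b]] => [Ty [Pr [Base b]]]]]]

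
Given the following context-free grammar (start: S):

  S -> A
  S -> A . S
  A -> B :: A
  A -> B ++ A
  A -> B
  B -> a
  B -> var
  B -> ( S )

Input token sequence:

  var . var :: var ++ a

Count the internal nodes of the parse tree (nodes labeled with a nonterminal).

10

[S [A [B var]] . [S [A [B var] :: [A [B var] ++ [A [B a]]]]]]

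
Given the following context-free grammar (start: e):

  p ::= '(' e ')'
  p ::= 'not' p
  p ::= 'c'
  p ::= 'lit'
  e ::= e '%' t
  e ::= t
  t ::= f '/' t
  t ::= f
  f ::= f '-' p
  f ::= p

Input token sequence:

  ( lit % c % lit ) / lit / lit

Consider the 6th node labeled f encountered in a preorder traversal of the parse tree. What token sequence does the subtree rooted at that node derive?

[e [t [f [p ( [e [e [e [t [f [p lit]]]] % [t [f [p c]]]] % [t [f [p lit]]]] )]] / [t [f [p lit]] / [t [f [p lit]]]]]]

lit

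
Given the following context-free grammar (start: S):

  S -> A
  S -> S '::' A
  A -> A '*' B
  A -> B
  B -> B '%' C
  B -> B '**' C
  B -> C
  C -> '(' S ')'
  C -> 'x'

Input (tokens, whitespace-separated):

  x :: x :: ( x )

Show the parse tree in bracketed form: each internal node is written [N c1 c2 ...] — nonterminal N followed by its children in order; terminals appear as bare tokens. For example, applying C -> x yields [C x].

S
S :: A
S :: A :: A
A :: A :: A
B :: A :: A
C :: A :: A
x :: A :: A
x :: B :: A
x :: C :: A
x :: x :: A
x :: x :: B
x :: x :: C
x :: x :: ( S )
x :: x :: ( A )
x :: x :: ( B )
x :: x :: ( C )
x :: x :: ( x )

[S [S [S [A [B [C x]]]] :: [A [B [C x]]]] :: [A [B [C ( [S [A [B [C x]]]] )]]]]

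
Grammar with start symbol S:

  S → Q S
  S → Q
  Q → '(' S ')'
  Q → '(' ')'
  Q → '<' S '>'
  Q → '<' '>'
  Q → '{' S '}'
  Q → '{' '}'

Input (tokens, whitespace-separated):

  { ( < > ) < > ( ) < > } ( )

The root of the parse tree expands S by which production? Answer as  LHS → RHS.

S → Q S

[S [Q { [S [Q ( [S [Q < >]] )] [S [Q < >] [S [Q ( )] [S [Q < >]]]]] }] [S [Q ( )]]]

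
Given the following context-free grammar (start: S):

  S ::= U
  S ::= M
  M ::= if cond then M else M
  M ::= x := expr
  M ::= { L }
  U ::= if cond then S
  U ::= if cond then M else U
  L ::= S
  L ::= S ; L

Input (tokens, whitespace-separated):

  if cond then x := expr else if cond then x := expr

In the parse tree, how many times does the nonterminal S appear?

[S [U if cond then [M x := expr] else [U if cond then [S [M x := expr]]]]]

2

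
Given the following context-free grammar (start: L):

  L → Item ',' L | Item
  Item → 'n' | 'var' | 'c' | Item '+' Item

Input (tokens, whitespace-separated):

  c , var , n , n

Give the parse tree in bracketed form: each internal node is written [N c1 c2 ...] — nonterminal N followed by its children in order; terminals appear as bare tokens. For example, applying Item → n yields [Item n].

[L [Item c] , [L [Item var] , [L [Item n] , [L [Item n]]]]]

L
Item , L
c , L
c , Item , L
c , var , L
c , var , Item , L
c , var , n , L
c , var , n , Item
c , var , n , n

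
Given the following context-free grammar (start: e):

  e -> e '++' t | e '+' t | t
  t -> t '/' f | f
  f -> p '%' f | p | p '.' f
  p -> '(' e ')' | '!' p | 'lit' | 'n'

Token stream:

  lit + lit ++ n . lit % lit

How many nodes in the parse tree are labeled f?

[e [e [e [t [f [p lit]]]] + [t [f [p lit]]]] ++ [t [f [p n] . [f [p lit] % [f [p lit]]]]]]

5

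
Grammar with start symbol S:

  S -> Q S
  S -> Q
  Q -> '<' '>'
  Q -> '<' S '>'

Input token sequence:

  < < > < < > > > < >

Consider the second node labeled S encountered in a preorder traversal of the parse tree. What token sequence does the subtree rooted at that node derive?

[S [Q < [S [Q < >] [S [Q < [S [Q < >]] >]]] >] [S [Q < >]]]

< > < < > >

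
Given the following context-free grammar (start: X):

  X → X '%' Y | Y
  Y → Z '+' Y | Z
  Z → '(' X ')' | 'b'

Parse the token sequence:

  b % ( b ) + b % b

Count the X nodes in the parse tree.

4

[X [X [X [Y [Z b]]] % [Y [Z ( [X [Y [Z b]]] )] + [Y [Z b]]]] % [Y [Z b]]]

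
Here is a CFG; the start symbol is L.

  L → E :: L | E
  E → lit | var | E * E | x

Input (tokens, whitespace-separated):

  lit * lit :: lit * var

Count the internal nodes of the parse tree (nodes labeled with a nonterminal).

8

[L [E [E lit] * [E lit]] :: [L [E [E lit] * [E var]]]]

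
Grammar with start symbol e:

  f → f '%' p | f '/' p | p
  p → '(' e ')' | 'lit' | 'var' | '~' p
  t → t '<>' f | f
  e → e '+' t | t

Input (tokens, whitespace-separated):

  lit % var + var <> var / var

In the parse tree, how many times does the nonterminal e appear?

[e [e [t [f [f [p lit]] % [p var]]]] + [t [t [f [p var]]] <> [f [f [p var]] / [p var]]]]

2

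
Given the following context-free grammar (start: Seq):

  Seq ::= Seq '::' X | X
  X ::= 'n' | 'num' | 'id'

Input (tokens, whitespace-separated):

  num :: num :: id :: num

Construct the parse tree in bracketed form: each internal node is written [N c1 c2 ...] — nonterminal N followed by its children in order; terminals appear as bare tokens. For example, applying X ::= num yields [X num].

[Seq [Seq [Seq [Seq [X num]] :: [X num]] :: [X id]] :: [X num]]

Seq
Seq :: X
Seq :: X :: X
Seq :: X :: X :: X
X :: X :: X :: X
num :: X :: X :: X
num :: num :: X :: X
num :: num :: id :: X
num :: num :: id :: num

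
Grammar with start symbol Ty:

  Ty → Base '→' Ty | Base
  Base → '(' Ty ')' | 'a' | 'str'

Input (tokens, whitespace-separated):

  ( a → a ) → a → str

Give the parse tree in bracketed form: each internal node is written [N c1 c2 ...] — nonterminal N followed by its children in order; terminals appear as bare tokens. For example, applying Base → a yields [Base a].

[Ty [Base ( [Ty [Base a] → [Ty [Base a]]] )] → [Ty [Base a] → [Ty [Base str]]]]

Ty
Base → Ty
( Ty ) → Ty
( Base → Ty ) → Ty
( a → Ty ) → Ty
( a → Base ) → Ty
( a → a ) → Ty
( a → a ) → Base → Ty
( a → a ) → a → Ty
( a → a ) → a → Base
( a → a ) → a → str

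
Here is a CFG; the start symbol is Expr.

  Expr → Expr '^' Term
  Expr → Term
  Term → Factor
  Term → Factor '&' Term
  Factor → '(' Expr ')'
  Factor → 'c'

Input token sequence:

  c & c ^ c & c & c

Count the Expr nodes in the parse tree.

[Expr [Expr [Term [Factor c] & [Term [Factor c]]]] ^ [Term [Factor c] & [Term [Factor c] & [Term [Factor c]]]]]

2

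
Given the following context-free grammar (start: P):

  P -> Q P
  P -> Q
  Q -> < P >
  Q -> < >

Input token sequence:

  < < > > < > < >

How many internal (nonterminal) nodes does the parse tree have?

8

[P [Q < [P [Q < >]] >] [P [Q < >] [P [Q < >]]]]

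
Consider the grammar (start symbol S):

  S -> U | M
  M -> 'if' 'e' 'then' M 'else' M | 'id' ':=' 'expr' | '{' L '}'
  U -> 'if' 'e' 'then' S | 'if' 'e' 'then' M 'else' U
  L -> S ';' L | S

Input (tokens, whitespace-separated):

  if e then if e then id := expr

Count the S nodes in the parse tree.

3

[S [U if e then [S [U if e then [S [M id := expr]]]]]]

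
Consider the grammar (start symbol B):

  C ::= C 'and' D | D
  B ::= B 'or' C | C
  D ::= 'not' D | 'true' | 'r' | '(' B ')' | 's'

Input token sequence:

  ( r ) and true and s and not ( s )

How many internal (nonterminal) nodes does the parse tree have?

[B [C [C [C [C [D ( [B [C [D r]]] )]] and [D true]] and [D s]] and [D not [D ( [B [C [D s]]] )]]]]

16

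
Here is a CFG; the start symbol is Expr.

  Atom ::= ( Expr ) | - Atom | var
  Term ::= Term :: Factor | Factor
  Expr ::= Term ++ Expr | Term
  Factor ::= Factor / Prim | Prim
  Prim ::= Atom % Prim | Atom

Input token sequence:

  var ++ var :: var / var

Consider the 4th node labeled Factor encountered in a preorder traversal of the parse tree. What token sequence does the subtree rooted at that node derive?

var

[Expr [Term [Factor [Prim [Atom var]]]] ++ [Expr [Term [Term [Factor [Prim [Atom var]]]] :: [Factor [Factor [Prim [Atom var]]] / [Prim [Atom var]]]]]]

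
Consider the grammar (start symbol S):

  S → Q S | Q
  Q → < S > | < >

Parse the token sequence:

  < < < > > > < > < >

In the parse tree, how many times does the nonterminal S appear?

5

[S [Q < [S [Q < [S [Q < >]] >]] >] [S [Q < >] [S [Q < >]]]]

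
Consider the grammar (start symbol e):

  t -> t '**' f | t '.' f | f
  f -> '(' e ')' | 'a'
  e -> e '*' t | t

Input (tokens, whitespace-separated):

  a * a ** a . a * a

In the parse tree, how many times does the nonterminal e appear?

[e [e [e [t [f a]]] * [t [t [t [f a]] ** [f a]] . [f a]]] * [t [f a]]]

3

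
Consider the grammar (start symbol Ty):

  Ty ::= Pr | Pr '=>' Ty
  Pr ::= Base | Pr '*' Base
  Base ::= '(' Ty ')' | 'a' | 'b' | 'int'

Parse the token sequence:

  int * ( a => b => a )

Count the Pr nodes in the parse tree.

[Ty [Pr [Pr [Base int]] * [Base ( [Ty [Pr [Base a]] => [Ty [Pr [Base b]] => [Ty [Pr [Base a]]]]] )]]]

5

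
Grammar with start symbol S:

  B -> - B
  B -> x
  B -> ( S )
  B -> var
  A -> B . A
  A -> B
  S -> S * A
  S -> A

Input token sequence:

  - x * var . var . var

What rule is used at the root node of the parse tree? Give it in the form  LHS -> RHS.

[S [S [A [B - [B x]]]] * [A [B var] . [A [B var] . [A [B var]]]]]

S -> S * A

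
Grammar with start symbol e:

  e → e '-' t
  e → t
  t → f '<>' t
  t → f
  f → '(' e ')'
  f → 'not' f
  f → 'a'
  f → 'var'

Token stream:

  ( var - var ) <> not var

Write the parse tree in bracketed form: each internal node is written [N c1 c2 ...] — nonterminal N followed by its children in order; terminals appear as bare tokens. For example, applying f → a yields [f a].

[e [t [f ( [e [e [t [f var]]] - [t [f var]]] )] <> [t [f not [f var]]]]]

e
t
f <> t
( e ) <> t
( e - t ) <> t
( t - t ) <> t
( f - t ) <> t
( var - t ) <> t
( var - f ) <> t
( var - var ) <> t
( var - var ) <> f
( var - var ) <> not f
( var - var ) <> not var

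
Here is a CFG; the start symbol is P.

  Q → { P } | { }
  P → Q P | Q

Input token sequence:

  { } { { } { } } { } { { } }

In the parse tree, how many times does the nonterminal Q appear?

[P [Q { }] [P [Q { [P [Q { }] [P [Q { }]]] }] [P [Q { }] [P [Q { [P [Q { }]] }]]]]]

7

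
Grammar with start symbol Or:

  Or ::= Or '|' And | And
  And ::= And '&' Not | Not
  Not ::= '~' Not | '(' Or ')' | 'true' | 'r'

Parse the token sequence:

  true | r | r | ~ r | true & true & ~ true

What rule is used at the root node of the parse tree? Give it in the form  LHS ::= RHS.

Or ::= Or '|' And

[Or [Or [Or [Or [Or [And [Not true]]] | [And [Not r]]] | [And [Not r]]] | [And [Not ~ [Not r]]]] | [And [And [And [Not true]] & [Not true]] & [Not ~ [Not true]]]]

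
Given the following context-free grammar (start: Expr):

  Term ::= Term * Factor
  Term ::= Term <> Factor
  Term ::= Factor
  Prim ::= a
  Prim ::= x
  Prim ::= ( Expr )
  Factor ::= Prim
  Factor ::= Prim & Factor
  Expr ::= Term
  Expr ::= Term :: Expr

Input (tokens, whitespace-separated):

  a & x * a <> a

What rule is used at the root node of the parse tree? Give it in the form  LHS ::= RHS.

Expr ::= Term

[Expr [Term [Term [Term [Factor [Prim a] & [Factor [Prim x]]]] * [Factor [Prim a]]] <> [Factor [Prim a]]]]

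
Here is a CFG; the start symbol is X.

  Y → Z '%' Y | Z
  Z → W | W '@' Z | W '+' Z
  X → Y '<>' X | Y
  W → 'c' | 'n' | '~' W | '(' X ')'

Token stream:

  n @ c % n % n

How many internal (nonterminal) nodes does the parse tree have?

12

[X [Y [Z [W n] @ [Z [W c]]] % [Y [Z [W n]] % [Y [Z [W n]]]]]]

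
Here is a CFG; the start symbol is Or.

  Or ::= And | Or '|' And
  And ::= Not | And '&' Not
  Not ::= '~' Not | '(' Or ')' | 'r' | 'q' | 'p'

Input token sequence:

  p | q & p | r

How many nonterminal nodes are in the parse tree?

[Or [Or [Or [And [Not p]]] | [And [And [Not q]] & [Not p]]] | [And [Not r]]]

11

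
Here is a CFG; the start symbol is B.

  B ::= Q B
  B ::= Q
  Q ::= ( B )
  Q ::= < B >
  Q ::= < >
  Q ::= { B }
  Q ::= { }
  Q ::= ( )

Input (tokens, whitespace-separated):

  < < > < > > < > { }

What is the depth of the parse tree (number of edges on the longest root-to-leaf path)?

[B [Q < [B [Q < >] [B [Q < >]]] >] [B [Q < >] [B [Q { }]]]]

5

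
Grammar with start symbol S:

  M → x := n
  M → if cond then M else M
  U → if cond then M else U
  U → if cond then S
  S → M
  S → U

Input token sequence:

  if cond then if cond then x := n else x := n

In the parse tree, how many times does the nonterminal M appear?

[S [U if cond then [S [M if cond then [M x := n] else [M x := n]]]]]

3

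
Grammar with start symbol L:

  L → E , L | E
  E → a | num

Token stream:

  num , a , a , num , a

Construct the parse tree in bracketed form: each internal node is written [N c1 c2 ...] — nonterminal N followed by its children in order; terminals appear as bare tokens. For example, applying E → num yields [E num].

[L [E num] , [L [E a] , [L [E a] , [L [E num] , [L [E a]]]]]]

L
E , L
num , L
num , E , L
num , a , L
num , a , E , L
num , a , a , L
num , a , a , E , L
num , a , a , num , L
num , a , a , num , E
num , a , a , num , a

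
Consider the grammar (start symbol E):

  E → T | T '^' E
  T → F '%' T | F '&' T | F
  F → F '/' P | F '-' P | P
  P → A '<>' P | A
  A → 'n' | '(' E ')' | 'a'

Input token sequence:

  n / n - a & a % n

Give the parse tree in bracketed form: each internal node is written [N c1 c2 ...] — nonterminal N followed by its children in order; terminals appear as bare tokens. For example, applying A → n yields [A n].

[E [T [F [F [F [P [A n]]] / [P [A n]]] - [P [A a]]] & [T [F [P [A a]]] % [T [F [P [A n]]]]]]]

E
T
F & T
F - P & T
F / P - P & T
P / P - P & T
A / P - P & T
n / P - P & T
n / A - P & T
n / n - P & T
n / n - A & T
n / n - a & T
n / n - a & F % T
n / n - a & P % T
n / n - a & A % T
n / n - a & a % T
n / n - a & a % F
n / n - a & a % P
n / n - a & a % A
n / n - a & a % n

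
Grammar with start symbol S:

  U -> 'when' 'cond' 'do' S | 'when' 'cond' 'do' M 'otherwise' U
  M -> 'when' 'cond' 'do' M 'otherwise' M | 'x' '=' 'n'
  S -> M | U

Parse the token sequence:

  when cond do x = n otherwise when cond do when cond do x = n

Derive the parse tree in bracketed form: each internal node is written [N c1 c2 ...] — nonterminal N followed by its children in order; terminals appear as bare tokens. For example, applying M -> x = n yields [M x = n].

[S [U when cond do [M x = n] otherwise [U when cond do [S [U when cond do [S [M x = n]]]]]]]

S
U
when cond do M otherwise U
when cond do x = n otherwise U
when cond do x = n otherwise when cond do S
when cond do x = n otherwise when cond do U
when cond do x = n otherwise when cond do when cond do S
when cond do x = n otherwise when cond do when cond do M
when cond do x = n otherwise when cond do when cond do x = n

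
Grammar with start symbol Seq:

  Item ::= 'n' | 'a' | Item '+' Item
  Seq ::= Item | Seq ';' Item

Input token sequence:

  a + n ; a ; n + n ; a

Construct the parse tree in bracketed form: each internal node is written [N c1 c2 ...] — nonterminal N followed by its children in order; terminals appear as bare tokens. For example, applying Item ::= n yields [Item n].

Seq
Seq ; Item
Seq ; Item ; Item
Seq ; Item ; Item ; Item
Item ; Item ; Item ; Item
Item + Item ; Item ; Item ; Item
a + Item ; Item ; Item ; Item
a + n ; Item ; Item ; Item
a + n ; a ; Item ; Item
a + n ; a ; Item + Item ; Item
a + n ; a ; n + Item ; Item
a + n ; a ; n + n ; Item
a + n ; a ; n + n ; a

[Seq [Seq [Seq [Seq [Item [Item a] + [Item n]]] ; [Item a]] ; [Item [Item n] + [Item n]]] ; [Item a]]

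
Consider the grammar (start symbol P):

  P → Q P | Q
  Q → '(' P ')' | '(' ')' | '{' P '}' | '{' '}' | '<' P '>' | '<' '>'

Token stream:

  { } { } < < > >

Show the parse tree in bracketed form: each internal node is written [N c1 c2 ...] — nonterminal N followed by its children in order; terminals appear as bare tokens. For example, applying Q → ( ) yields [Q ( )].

[P [Q { }] [P [Q { }] [P [Q < [P [Q < >]] >]]]]

P
Q P
{ } P
{ } Q P
{ } { } P
{ } { } Q
{ } { } < P >
{ } { } < Q >
{ } { } < < > >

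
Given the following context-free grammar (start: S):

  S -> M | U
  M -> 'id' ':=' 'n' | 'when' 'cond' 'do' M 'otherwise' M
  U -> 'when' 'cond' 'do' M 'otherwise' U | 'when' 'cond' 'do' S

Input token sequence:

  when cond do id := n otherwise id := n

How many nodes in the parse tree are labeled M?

[S [M when cond do [M id := n] otherwise [M id := n]]]

3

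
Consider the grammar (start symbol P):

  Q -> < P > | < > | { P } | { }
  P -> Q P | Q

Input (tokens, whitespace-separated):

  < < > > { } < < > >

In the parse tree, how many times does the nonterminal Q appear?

5

[P [Q < [P [Q < >]] >] [P [Q { }] [P [Q < [P [Q < >]] >]]]]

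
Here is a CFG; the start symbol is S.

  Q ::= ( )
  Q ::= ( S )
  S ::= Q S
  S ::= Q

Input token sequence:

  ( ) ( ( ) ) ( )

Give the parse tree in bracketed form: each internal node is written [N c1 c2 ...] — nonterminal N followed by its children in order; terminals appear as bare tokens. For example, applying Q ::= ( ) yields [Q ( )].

[S [Q ( )] [S [Q ( [S [Q ( )]] )] [S [Q ( )]]]]

S
Q S
( ) S
( ) Q S
( ) ( S ) S
( ) ( Q ) S
( ) ( ( ) ) S
( ) ( ( ) ) Q
( ) ( ( ) ) ( )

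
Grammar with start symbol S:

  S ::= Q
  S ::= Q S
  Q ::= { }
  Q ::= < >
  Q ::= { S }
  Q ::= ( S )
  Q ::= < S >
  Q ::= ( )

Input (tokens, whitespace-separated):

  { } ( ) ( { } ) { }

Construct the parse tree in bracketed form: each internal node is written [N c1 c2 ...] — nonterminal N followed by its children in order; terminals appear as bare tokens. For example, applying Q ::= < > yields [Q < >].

[S [Q { }] [S [Q ( )] [S [Q ( [S [Q { }]] )] [S [Q { }]]]]]

S
Q S
{ } S
{ } Q S
{ } ( ) S
{ } ( ) Q S
{ } ( ) ( S ) S
{ } ( ) ( Q ) S
{ } ( ) ( { } ) S
{ } ( ) ( { } ) Q
{ } ( ) ( { } ) { }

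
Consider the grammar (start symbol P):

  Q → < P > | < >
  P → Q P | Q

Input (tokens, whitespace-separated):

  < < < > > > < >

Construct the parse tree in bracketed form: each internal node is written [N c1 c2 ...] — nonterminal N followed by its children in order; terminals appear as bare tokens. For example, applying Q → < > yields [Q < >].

P
Q P
< P > P
< Q > P
< < P > > P
< < Q > > P
< < < > > > P
< < < > > > Q
< < < > > > < >

[P [Q < [P [Q < [P [Q < >]] >]] >] [P [Q < >]]]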